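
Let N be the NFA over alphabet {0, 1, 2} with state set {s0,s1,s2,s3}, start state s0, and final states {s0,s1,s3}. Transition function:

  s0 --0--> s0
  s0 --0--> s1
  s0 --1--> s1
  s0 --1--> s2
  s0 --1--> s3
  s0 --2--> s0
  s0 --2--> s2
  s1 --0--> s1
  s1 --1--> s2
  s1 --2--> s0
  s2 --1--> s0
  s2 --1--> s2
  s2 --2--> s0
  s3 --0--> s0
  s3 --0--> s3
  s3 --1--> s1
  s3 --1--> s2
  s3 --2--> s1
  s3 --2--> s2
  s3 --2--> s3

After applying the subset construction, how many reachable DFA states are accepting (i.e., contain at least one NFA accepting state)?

7

Start state of the DFA: {s0}.
{s0} --0--> {s0,s1}  [new]
{s0} --1--> {s1,s2,s3}  [new]
{s0} --2--> {s0,s2}  [new]
{s0,s1} --0--> {s0,s1}  [seen]
{s0,s1} --1--> {s1,s2,s3}  [seen]
{s0,s1} --2--> {s0,s2}  [seen]
{s1,s2,s3} --0--> {s0,s1,s3}  [new]
{s1,s2,s3} --1--> {s0,s1,s2}  [new]
{s1,s2,s3} --2--> {s0,s1,s2,s3}  [new]
{s0,s2} --0--> {s0,s1}  [seen]
{s0,s2} --1--> {s0,s1,s2,s3}  [seen]
{s0,s2} --2--> {s0,s2}  [seen]
{s0,s1,s3} --0--> {s0,s1,s3}  [seen]
{s0,s1,s3} --1--> {s1,s2,s3}  [seen]
{s0,s1,s3} --2--> {s0,s1,s2,s3}  [seen]
{s0,s1,s2} --0--> {s0,s1}  [seen]
{s0,s1,s2} --1--> {s0,s1,s2,s3}  [seen]
{s0,s1,s2} --2--> {s0,s2}  [seen]
{s0,s1,s2,s3} --0--> {s0,s1,s3}  [seen]
{s0,s1,s2,s3} --1--> {s0,s1,s2,s3}  [seen]
{s0,s1,s2,s3} --2--> {s0,s1,s2,s3}  [seen]
Reachable DFA states: {s0}, {s0,s1}, {s1,s2,s3}, {s0,s2}, {s0,s1,s3}, {s0,s1,s2}, {s0,s1,s2,s3}.
Accepting DFA states (contain an NFA accepting state): {s0}, {s0,s1}, {s1,s2,s3}, {s0,s2}, {s0,s1,s3}, {s0,s1,s2}, {s0,s1,s2,s3}.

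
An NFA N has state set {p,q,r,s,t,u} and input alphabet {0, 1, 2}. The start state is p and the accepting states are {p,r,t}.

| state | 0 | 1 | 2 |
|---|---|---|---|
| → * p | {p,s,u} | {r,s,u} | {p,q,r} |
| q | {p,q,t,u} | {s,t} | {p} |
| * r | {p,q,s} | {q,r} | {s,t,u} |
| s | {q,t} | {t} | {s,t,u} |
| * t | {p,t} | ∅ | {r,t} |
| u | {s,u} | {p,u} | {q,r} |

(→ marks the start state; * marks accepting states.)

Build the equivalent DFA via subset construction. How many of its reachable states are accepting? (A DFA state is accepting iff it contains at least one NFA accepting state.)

9

Start state of the DFA: {p}.
{p} --0--> {p,s,u}  [new]
{p} --1--> {r,s,u}  [new]
{p} --2--> {p,q,r}  [new]
{p,s,u} --0--> {p,q,s,t,u}  [new]
{p,s,u} --1--> {p,r,s,t,u}  [new]
{p,s,u} --2--> {p,q,r,s,t,u}  [new]
{r,s,u} --0--> {p,q,s,t,u}  [seen]
{r,s,u} --1--> {p,q,r,t,u}  [new]
{r,s,u} --2--> {q,r,s,t,u}  [new]
{p,q,r} --0--> {p,q,s,t,u}  [seen]
{p,q,r} --1--> {q,r,s,t,u}  [seen]
{p,q,r} --2--> {p,q,r,s,t,u}  [seen]
{p,q,s,t,u} --0--> {p,q,s,t,u}  [seen]
{p,q,s,t,u} --1--> {p,r,s,t,u}  [seen]
{p,q,s,t,u} --2--> {p,q,r,s,t,u}  [seen]
{p,r,s,t,u} --0--> {p,q,s,t,u}  [seen]
{p,r,s,t,u} --1--> {p,q,r,s,t,u}  [seen]
{p,r,s,t,u} --2--> {p,q,r,s,t,u}  [seen]
{p,q,r,s,t,u} --0--> {p,q,s,t,u}  [seen]
{p,q,r,s,t,u} --1--> {p,q,r,s,t,u}  [seen]
{p,q,r,s,t,u} --2--> {p,q,r,s,t,u}  [seen]
{p,q,r,t,u} --0--> {p,q,s,t,u}  [seen]
{p,q,r,t,u} --1--> {p,q,r,s,t,u}  [seen]
{p,q,r,t,u} --2--> {p,q,r,s,t,u}  [seen]
{q,r,s,t,u} --0--> {p,q,s,t,u}  [seen]
{q,r,s,t,u} --1--> {p,q,r,s,t,u}  [seen]
{q,r,s,t,u} --2--> {p,q,r,s,t,u}  [seen]
Reachable DFA states: {p}, {p,s,u}, {r,s,u}, {p,q,r}, {p,q,s,t,u}, {p,r,s,t,u}, {p,q,r,s,t,u}, {p,q,r,t,u}, {q,r,s,t,u}.
Accepting DFA states (contain an NFA accepting state): {p}, {p,s,u}, {r,s,u}, {p,q,r}, {p,q,s,t,u}, {p,r,s,t,u}, {p,q,r,s,t,u}, {p,q,r,t,u}, {q,r,s,t,u}.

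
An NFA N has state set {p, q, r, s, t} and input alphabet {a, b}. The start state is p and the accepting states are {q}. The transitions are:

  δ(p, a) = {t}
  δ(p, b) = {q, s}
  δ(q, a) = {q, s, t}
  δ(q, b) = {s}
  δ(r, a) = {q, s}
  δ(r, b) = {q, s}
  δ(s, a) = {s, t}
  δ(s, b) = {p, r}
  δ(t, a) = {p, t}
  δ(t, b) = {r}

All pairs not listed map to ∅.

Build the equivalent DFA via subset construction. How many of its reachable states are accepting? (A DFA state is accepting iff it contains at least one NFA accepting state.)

5

Start state of the DFA: {p}.
{p} --a--> {t}  [new]
{p} --b--> {q, s}  [new]
{t} --a--> {p, t}  [new]
{t} --b--> {r}  [new]
{q, s} --a--> {q, s, t}  [new]
{q, s} --b--> {p, r, s}  [new]
{p, t} --a--> {p, t}  [seen]
{p, t} --b--> {q, r, s}  [new]
{r} --a--> {q, s}  [seen]
{r} --b--> {q, s}  [seen]
{q, s, t} --a--> {p, q, s, t}  [new]
{q, s, t} --b--> {p, r, s}  [seen]
{p, r, s} --a--> {q, s, t}  [seen]
{p, r, s} --b--> {p, q, r, s}  [new]
{q, r, s} --a--> {q, s, t}  [seen]
{q, r, s} --b--> {p, q, r, s}  [seen]
{p, q, s, t} --a--> {p, q, s, t}  [seen]
{p, q, s, t} --b--> {p, q, r, s}  [seen]
{p, q, r, s} --a--> {q, s, t}  [seen]
{p, q, r, s} --b--> {p, q, r, s}  [seen]
Reachable DFA states: {p}, {t}, {q, s}, {p, t}, {r}, {q, s, t}, {p, r, s}, {q, r, s}, {p, q, s, t}, {p, q, r, s}.
Accepting DFA states (contain an NFA accepting state): {q, s}, {q, s, t}, {q, r, s}, {p, q, s, t}, {p, q, r, s}.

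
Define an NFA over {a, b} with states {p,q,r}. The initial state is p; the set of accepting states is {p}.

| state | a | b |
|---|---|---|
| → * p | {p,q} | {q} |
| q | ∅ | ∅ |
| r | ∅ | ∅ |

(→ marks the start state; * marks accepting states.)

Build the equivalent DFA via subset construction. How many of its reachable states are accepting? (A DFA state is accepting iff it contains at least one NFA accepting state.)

Start state of the DFA: {p}.
{p} --a--> {p,q}  [new]
{p} --b--> {q}  [new]
{p,q} --a--> {p,q}  [seen]
{p,q} --b--> {q}  [seen]
{q} --a--> ∅  [new]
{q} --b--> ∅  [seen]
∅ --a--> ∅  [seen]
∅ --b--> ∅  [seen]
Reachable DFA states: {p}, {p,q}, {q}, ∅.
Accepting DFA states (contain an NFA accepting state): {p}, {p,q}.

2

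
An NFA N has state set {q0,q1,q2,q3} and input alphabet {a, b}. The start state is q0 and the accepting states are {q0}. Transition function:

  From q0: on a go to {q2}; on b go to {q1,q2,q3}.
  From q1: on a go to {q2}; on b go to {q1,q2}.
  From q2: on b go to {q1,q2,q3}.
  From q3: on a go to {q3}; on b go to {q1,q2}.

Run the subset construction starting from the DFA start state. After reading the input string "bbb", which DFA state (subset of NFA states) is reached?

Start: {q0}.
δ(q0,b) = {q1,q2,q3}.
Union: {q1,q2,q3}.
After b: {q1,q2,q3}.
δ(q1,b) = {q1,q2}; δ(q2,b) = {q1,q2,q3}; δ(q3,b) = {q1,q2}.
Union: {q1,q2,q3}.
After b: {q1,q2,q3}.
δ(q1,b) = {q1,q2}; δ(q2,b) = {q1,q2,q3}; δ(q3,b) = {q1,q2}.
Union: {q1,q2,q3}.
After b: {q1,q2,q3}.

{q1,q2,q3}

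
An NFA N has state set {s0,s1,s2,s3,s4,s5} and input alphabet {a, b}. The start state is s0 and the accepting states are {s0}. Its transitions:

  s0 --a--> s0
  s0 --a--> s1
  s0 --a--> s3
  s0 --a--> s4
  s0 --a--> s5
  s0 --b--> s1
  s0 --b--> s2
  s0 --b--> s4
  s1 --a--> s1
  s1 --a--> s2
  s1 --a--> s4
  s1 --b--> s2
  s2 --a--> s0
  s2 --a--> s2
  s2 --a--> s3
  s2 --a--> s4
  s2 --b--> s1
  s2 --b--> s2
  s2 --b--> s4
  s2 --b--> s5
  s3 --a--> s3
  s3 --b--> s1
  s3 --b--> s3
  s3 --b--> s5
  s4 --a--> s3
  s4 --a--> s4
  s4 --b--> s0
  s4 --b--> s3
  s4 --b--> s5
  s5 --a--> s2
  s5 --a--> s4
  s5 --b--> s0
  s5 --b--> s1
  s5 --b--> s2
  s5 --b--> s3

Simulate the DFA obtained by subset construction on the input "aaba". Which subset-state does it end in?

{s0,s1,s2,s3,s4,s5}

Start: {s0}.
δ(s0,a) = {s0,s1,s3,s4,s5}.
Union: {s0,s1,s3,s4,s5}.
After a: {s0,s1,s3,s4,s5}.
δ(s0,a) = {s0,s1,s3,s4,s5}; δ(s1,a) = {s1,s2,s4}; δ(s3,a) = {s3}; δ(s4,a) = {s3,s4}; δ(s5,a) = {s2,s4}.
Union: {s0,s1,s2,s3,s4,s5}.
After a: {s0,s1,s2,s3,s4,s5}.
δ(s0,b) = {s1,s2,s4}; δ(s1,b) = {s2}; δ(s2,b) = {s1,s2,s4,s5}; δ(s3,b) = {s1,s3,s5}; δ(s4,b) = {s0,s3,s5}; δ(s5,b) = {s0,s1,s2,s3}.
Union: {s0,s1,s2,s3,s4,s5}.
After b: {s0,s1,s2,s3,s4,s5}.
δ(s0,a) = {s0,s1,s3,s4,s5}; δ(s1,a) = {s1,s2,s4}; δ(s2,a) = {s0,s2,s3,s4}; δ(s3,a) = {s3}; δ(s4,a) = {s3,s4}; δ(s5,a) = {s2,s4}.
Union: {s0,s1,s2,s3,s4,s5}.
After a: {s0,s1,s2,s3,s4,s5}.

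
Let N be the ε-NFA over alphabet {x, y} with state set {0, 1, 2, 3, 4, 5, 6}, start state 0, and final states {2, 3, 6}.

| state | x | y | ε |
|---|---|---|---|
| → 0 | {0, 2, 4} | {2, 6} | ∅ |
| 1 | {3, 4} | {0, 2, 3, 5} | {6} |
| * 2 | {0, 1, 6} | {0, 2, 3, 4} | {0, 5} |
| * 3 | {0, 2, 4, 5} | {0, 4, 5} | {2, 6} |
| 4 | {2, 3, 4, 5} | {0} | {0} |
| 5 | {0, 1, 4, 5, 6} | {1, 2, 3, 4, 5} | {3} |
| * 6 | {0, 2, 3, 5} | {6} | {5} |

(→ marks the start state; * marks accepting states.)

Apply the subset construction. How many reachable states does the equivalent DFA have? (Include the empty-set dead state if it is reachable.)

4

Start state of the DFA: {0} (ε-closure of the NFA start).
{0} --x--> {0, 2, 3, 4, 5, 6}  [new]
{0} --y--> {0, 2, 3, 5, 6}  [new]
{0, 2, 3, 4, 5, 6} --x--> {0, 1, 2, 3, 4, 5, 6}  [new]
{0, 2, 3, 4, 5, 6} --y--> {0, 1, 2, 3, 4, 5, 6}  [seen]
{0, 2, 3, 5, 6} --x--> {0, 1, 2, 3, 4, 5, 6}  [seen]
{0, 2, 3, 5, 6} --y--> {0, 1, 2, 3, 4, 5, 6}  [seen]
{0, 1, 2, 3, 4, 5, 6} --x--> {0, 1, 2, 3, 4, 5, 6}  [seen]
{0, 1, 2, 3, 4, 5, 6} --y--> {0, 1, 2, 3, 4, 5, 6}  [seen]
Reachable DFA states: {0}, {0, 2, 3, 4, 5, 6}, {0, 2, 3, 5, 6}, {0, 1, 2, 3, 4, 5, 6}.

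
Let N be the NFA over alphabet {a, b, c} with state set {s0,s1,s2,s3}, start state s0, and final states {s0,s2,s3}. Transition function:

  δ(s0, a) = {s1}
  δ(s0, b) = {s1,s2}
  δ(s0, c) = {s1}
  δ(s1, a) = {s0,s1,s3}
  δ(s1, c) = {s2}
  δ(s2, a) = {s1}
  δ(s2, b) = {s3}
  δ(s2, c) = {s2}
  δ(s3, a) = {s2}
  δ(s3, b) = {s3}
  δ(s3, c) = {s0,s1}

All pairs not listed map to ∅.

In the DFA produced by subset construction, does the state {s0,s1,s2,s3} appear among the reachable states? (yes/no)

Start state of the DFA: {s0}.
{s0} --a--> {s1}  [new]
{s0} --b--> {s1,s2}  [new]
{s0} --c--> {s1}  [seen]
{s1} --a--> {s0,s1,s3}  [new]
{s1} --b--> ∅  [new]
{s1} --c--> {s2}  [new]
{s1,s2} --a--> {s0,s1,s3}  [seen]
{s1,s2} --b--> {s3}  [new]
{s1,s2} --c--> {s2}  [seen]
{s0,s1,s3} --a--> {s0,s1,s2,s3}  [new]
{s0,s1,s3} --b--> {s1,s2,s3}  [new]
{s0,s1,s3} --c--> {s0,s1,s2}  [new]
∅ --a--> ∅  [seen]
∅ --b--> ∅  [seen]
∅ --c--> ∅  [seen]
{s2} --a--> {s1}  [seen]
{s2} --b--> {s3}  [seen]
{s2} --c--> {s2}  [seen]
{s3} --a--> {s2}  [seen]
{s3} --b--> {s3}  [seen]
{s3} --c--> {s0,s1}  [new]
{s0,s1,s2,s3} --a--> {s0,s1,s2,s3}  [seen]
{s0,s1,s2,s3} --b--> {s1,s2,s3}  [seen]
{s0,s1,s2,s3} --c--> {s0,s1,s2}  [seen]
{s1,s2,s3} --a--> {s0,s1,s2,s3}  [seen]
{s1,s2,s3} --b--> {s3}  [seen]
{s1,s2,s3} --c--> {s0,s1,s2}  [seen]
{s0,s1,s2} --a--> {s0,s1,s3}  [seen]
{s0,s1,s2} --b--> {s1,s2,s3}  [seen]
{s0,s1,s2} --c--> {s1,s2}  [seen]
{s0,s1} --a--> {s0,s1,s3}  [seen]
{s0,s1} --b--> {s1,s2}  [seen]
{s0,s1} --c--> {s1,s2}  [seen]
Reachable DFA states: {s0}, {s1}, {s1,s2}, {s0,s1,s3}, ∅, {s2}, {s3}, {s0,s1,s2,s3}, {s1,s2,s3}, {s0,s1,s2}, {s0,s1}.
{s0,s1,s2,s3} is among them.

yes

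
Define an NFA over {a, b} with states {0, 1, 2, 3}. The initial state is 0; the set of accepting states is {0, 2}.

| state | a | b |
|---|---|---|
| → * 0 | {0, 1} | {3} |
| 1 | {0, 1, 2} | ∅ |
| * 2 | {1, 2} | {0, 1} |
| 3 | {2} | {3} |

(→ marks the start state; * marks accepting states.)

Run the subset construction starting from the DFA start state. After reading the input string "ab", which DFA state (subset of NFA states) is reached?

Start: {0}.
δ(0,a) = {0, 1}.
Union: {0, 1}.
After a: {0, 1}.
δ(0,b) = {3}; δ(1,b) = ∅.
Union: {3}.
After b: {3}.

{3}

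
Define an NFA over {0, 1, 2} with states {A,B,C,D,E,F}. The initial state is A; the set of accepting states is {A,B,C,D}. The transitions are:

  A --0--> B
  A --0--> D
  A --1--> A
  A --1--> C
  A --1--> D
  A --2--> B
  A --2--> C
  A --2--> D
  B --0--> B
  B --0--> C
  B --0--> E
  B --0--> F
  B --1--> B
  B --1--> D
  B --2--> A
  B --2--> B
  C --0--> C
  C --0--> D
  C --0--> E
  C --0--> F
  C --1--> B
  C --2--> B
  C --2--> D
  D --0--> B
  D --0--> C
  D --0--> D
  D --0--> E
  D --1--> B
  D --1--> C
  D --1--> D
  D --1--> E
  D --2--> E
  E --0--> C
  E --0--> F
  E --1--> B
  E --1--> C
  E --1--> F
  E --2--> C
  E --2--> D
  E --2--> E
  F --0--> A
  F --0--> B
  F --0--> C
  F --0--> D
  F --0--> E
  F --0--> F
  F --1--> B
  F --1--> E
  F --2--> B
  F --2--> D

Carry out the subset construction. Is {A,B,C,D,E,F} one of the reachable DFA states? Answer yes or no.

yes

Start state of the DFA: {A}.
{A} --0--> {B,D}  [new]
{A} --1--> {A,C,D}  [new]
{A} --2--> {B,C,D}  [new]
{B,D} --0--> {B,C,D,E,F}  [new]
{B,D} --1--> {B,C,D,E}  [new]
{B,D} --2--> {A,B,E}  [new]
{A,C,D} --0--> {B,C,D,E,F}  [seen]
{A,C,D} --1--> {A,B,C,D,E}  [new]
{A,C,D} --2--> {B,C,D,E}  [seen]
{B,C,D} --0--> {B,C,D,E,F}  [seen]
{B,C,D} --1--> {B,C,D,E}  [seen]
{B,C,D} --2--> {A,B,D,E}  [new]
{B,C,D,E,F} --0--> {A,B,C,D,E,F}  [new]
{B,C,D,E,F} --1--> {B,C,D,E,F}  [seen]
{B,C,D,E,F} --2--> {A,B,C,D,E}  [seen]
{B,C,D,E} --0--> {B,C,D,E,F}  [seen]
{B,C,D,E} --1--> {B,C,D,E,F}  [seen]
{B,C,D,E} --2--> {A,B,C,D,E}  [seen]
{A,B,E} --0--> {B,C,D,E,F}  [seen]
{A,B,E} --1--> {A,B,C,D,F}  [new]
{A,B,E} --2--> {A,B,C,D,E}  [seen]
{A,B,C,D,E} --0--> {B,C,D,E,F}  [seen]
{A,B,C,D,E} --1--> {A,B,C,D,E,F}  [seen]
{A,B,C,D,E} --2--> {A,B,C,D,E}  [seen]
{A,B,D,E} --0--> {B,C,D,E,F}  [seen]
{A,B,D,E} --1--> {A,B,C,D,E,F}  [seen]
{A,B,D,E} --2--> {A,B,C,D,E}  [seen]
{A,B,C,D,E,F} --0--> {A,B,C,D,E,F}  [seen]
{A,B,C,D,E,F} --1--> {A,B,C,D,E,F}  [seen]
{A,B,C,D,E,F} --2--> {A,B,C,D,E}  [seen]
{A,B,C,D,F} --0--> {A,B,C,D,E,F}  [seen]
{A,B,C,D,F} --1--> {A,B,C,D,E}  [seen]
{A,B,C,D,F} --2--> {A,B,C,D,E}  [seen]
Reachable DFA states: {A}, {B,D}, {A,C,D}, {B,C,D}, {B,C,D,E,F}, {B,C,D,E}, {A,B,E}, {A,B,C,D,E}, {A,B,D,E}, {A,B,C,D,E,F}, {A,B,C,D,F}.
{A,B,C,D,E,F} is among them.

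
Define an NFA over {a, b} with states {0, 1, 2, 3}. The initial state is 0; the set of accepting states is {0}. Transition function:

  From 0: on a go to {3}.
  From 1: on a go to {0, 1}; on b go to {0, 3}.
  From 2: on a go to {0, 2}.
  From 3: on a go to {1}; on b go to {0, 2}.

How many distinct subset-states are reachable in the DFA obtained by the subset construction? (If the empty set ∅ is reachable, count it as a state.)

11

Start state of the DFA: {0}.
{0} --a--> {3}  [new]
{0} --b--> ∅  [new]
{3} --a--> {1}  [new]
{3} --b--> {0, 2}  [new]
∅ --a--> ∅  [seen]
∅ --b--> ∅  [seen]
{1} --a--> {0, 1}  [new]
{1} --b--> {0, 3}  [new]
{0, 2} --a--> {0, 2, 3}  [new]
{0, 2} --b--> ∅  [seen]
{0, 1} --a--> {0, 1, 3}  [new]
{0, 1} --b--> {0, 3}  [seen]
{0, 3} --a--> {1, 3}  [new]
{0, 3} --b--> {0, 2}  [seen]
{0, 2, 3} --a--> {0, 1, 2, 3}  [new]
{0, 2, 3} --b--> {0, 2}  [seen]
{0, 1, 3} --a--> {0, 1, 3}  [seen]
{0, 1, 3} --b--> {0, 2, 3}  [seen]
{1, 3} --a--> {0, 1}  [seen]
{1, 3} --b--> {0, 2, 3}  [seen]
{0, 1, 2, 3} --a--> {0, 1, 2, 3}  [seen]
{0, 1, 2, 3} --b--> {0, 2, 3}  [seen]
Reachable DFA states: {0}, {3}, ∅, {1}, {0, 2}, {0, 1}, {0, 3}, {0, 2, 3}, {0, 1, 3}, {1, 3}, {0, 1, 2, 3}.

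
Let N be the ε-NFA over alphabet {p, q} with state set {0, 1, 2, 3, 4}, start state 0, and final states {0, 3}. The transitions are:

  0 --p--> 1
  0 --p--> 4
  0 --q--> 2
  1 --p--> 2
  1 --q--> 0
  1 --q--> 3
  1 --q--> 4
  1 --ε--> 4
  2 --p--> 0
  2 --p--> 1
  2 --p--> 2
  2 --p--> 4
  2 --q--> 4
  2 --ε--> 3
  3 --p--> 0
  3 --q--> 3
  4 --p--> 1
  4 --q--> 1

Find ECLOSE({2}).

{2, 3}

Begin with {2}.
2 →ε {3}; add 3.
ε-closure = {2, 3}.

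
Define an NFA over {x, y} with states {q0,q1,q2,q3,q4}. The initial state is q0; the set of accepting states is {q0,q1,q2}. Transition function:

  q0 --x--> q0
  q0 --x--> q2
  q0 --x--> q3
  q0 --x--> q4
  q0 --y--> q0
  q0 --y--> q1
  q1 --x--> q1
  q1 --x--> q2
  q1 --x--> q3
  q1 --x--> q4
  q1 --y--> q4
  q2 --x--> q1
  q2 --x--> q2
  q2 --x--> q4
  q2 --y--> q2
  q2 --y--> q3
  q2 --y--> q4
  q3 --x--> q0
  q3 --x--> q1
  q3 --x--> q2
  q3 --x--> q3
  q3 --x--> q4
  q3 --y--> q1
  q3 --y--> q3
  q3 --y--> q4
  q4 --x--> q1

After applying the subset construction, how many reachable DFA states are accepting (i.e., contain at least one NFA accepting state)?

5

Start state of the DFA: {q0}.
{q0} --x--> {q0,q2,q3,q4}  [new]
{q0} --y--> {q0,q1}  [new]
{q0,q2,q3,q4} --x--> {q0,q1,q2,q3,q4}  [new]
{q0,q2,q3,q4} --y--> {q0,q1,q2,q3,q4}  [seen]
{q0,q1} --x--> {q0,q1,q2,q3,q4}  [seen]
{q0,q1} --y--> {q0,q1,q4}  [new]
{q0,q1,q2,q3,q4} --x--> {q0,q1,q2,q3,q4}  [seen]
{q0,q1,q2,q3,q4} --y--> {q0,q1,q2,q3,q4}  [seen]
{q0,q1,q4} --x--> {q0,q1,q2,q3,q4}  [seen]
{q0,q1,q4} --y--> {q0,q1,q4}  [seen]
Reachable DFA states: {q0}, {q0,q2,q3,q4}, {q0,q1}, {q0,q1,q2,q3,q4}, {q0,q1,q4}.
Accepting DFA states (contain an NFA accepting state): {q0}, {q0,q2,q3,q4}, {q0,q1}, {q0,q1,q2,q3,q4}, {q0,q1,q4}.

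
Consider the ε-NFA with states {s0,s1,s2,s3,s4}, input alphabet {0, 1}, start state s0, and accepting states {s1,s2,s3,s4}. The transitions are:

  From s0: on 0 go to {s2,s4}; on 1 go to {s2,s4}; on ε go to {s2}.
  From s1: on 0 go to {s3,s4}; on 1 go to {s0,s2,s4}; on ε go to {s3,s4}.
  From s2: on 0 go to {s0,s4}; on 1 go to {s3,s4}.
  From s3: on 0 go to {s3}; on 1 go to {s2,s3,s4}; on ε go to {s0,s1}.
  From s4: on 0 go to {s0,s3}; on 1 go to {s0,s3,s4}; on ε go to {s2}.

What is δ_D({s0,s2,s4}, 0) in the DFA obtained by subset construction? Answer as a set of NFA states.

δ(s0,0) = {s2,s4}; δ(s2,0) = {s0,s4}; δ(s4,0) = {s0,s3}.
Union: {s0,s2,s3,s4}.
ε-closure gives {s0,s1,s2,s3,s4}.

{s0,s1,s2,s3,s4}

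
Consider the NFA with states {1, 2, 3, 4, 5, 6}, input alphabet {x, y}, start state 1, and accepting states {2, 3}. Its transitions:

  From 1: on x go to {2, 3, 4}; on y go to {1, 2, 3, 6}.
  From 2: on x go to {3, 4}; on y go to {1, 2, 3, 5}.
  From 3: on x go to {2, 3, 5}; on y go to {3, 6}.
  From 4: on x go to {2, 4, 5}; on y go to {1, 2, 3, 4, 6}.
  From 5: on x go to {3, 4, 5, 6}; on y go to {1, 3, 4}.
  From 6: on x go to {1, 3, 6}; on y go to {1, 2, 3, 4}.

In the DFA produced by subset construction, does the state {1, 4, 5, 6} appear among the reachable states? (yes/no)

no

Start state of the DFA: {1}.
{1} --x--> {2, 3, 4}  [new]
{1} --y--> {1, 2, 3, 6}  [new]
{2, 3, 4} --x--> {2, 3, 4, 5}  [new]
{2, 3, 4} --y--> {1, 2, 3, 4, 5, 6}  [new]
{1, 2, 3, 6} --x--> {1, 2, 3, 4, 5, 6}  [seen]
{1, 2, 3, 6} --y--> {1, 2, 3, 4, 5, 6}  [seen]
{2, 3, 4, 5} --x--> {2, 3, 4, 5, 6}  [new]
{2, 3, 4, 5} --y--> {1, 2, 3, 4, 5, 6}  [seen]
{1, 2, 3, 4, 5, 6} --x--> {1, 2, 3, 4, 5, 6}  [seen]
{1, 2, 3, 4, 5, 6} --y--> {1, 2, 3, 4, 5, 6}  [seen]
{2, 3, 4, 5, 6} --x--> {1, 2, 3, 4, 5, 6}  [seen]
{2, 3, 4, 5, 6} --y--> {1, 2, 3, 4, 5, 6}  [seen]
Reachable DFA states: {1}, {2, 3, 4}, {1, 2, 3, 6}, {2, 3, 4, 5}, {1, 2, 3, 4, 5, 6}, {2, 3, 4, 5, 6}.
{1, 4, 5, 6} is not among them.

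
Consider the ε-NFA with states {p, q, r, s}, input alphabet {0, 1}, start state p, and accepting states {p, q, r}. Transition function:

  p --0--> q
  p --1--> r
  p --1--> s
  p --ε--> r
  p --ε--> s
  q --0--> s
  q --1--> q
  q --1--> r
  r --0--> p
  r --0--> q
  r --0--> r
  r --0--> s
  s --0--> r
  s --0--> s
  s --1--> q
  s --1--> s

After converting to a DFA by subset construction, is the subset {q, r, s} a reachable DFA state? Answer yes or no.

yes

Start state of the DFA: {p, r, s} (ε-closure of the NFA start).
{p, r, s} --0--> {p, q, r, s}  [new]
{p, r, s} --1--> {q, r, s}  [new]
{p, q, r, s} --0--> {p, q, r, s}  [seen]
{p, q, r, s} --1--> {q, r, s}  [seen]
{q, r, s} --0--> {p, q, r, s}  [seen]
{q, r, s} --1--> {q, r, s}  [seen]
Reachable DFA states: {p, r, s}, {p, q, r, s}, {q, r, s}.
{q, r, s} is among them.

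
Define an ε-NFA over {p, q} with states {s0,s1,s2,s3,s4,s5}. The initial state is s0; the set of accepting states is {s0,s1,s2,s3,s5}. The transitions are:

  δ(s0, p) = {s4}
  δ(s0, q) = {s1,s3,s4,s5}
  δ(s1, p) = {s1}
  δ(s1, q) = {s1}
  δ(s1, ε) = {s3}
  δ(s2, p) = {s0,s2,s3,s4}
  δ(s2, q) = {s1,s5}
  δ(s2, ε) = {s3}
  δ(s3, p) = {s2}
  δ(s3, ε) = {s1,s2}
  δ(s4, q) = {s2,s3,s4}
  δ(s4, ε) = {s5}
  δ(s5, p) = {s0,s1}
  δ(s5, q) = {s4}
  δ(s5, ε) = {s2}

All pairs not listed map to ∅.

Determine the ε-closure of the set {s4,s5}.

{s1,s2,s3,s4,s5}

Begin with {s4,s5}.
s5 →ε {s2}; add s2.
s2 →ε {s3}; add s3.
s3 →ε {s1,s2}; add s1.
ε-closure = {s1,s2,s3,s4,s5}.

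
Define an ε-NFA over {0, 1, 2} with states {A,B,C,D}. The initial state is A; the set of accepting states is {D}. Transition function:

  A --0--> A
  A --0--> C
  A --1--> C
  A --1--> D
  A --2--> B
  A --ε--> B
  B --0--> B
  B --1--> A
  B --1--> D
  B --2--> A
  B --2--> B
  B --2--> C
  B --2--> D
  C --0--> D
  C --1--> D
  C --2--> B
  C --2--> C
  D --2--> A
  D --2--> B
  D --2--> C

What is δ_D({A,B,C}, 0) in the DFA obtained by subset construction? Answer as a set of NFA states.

{A,B,C,D}

δ(A,0) = {A,C}; δ(B,0) = {B}; δ(C,0) = {D}.
Union: {A,B,C,D}.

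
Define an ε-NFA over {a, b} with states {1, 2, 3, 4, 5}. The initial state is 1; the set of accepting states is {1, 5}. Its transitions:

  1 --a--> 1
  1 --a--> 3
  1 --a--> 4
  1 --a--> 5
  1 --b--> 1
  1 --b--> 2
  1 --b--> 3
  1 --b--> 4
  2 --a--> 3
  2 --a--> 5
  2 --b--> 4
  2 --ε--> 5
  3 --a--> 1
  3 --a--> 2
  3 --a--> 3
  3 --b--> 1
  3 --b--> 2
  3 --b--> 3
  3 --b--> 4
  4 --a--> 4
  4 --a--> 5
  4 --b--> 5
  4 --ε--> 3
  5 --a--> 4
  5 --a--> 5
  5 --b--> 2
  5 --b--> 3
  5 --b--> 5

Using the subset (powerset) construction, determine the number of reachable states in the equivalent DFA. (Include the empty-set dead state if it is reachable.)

3

Start state of the DFA: {1} (ε-closure of the NFA start).
{1} --a--> {1, 3, 4, 5}  [new]
{1} --b--> {1, 2, 3, 4, 5}  [new]
{1, 3, 4, 5} --a--> {1, 2, 3, 4, 5}  [seen]
{1, 3, 4, 5} --b--> {1, 2, 3, 4, 5}  [seen]
{1, 2, 3, 4, 5} --a--> {1, 2, 3, 4, 5}  [seen]
{1, 2, 3, 4, 5} --b--> {1, 2, 3, 4, 5}  [seen]
Reachable DFA states: {1}, {1, 3, 4, 5}, {1, 2, 3, 4, 5}.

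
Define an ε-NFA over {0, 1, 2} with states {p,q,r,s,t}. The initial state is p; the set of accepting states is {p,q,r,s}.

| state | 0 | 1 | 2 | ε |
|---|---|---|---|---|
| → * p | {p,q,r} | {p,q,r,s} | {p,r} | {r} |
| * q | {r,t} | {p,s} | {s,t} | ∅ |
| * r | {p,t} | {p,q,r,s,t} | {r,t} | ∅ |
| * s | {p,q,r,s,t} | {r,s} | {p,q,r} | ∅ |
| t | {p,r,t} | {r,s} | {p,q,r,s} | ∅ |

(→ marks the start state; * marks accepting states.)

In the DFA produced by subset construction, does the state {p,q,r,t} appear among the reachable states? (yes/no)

yes

Start state of the DFA: {p,r} (ε-closure of the NFA start).
{p,r} --0--> {p,q,r,t}  [new]
{p,r} --1--> {p,q,r,s,t}  [new]
{p,r} --2--> {p,r,t}  [new]
{p,q,r,t} --0--> {p,q,r,t}  [seen]
{p,q,r,t} --1--> {p,q,r,s,t}  [seen]
{p,q,r,t} --2--> {p,q,r,s,t}  [seen]
{p,q,r,s,t} --0--> {p,q,r,s,t}  [seen]
{p,q,r,s,t} --1--> {p,q,r,s,t}  [seen]
{p,q,r,s,t} --2--> {p,q,r,s,t}  [seen]
{p,r,t} --0--> {p,q,r,t}  [seen]
{p,r,t} --1--> {p,q,r,s,t}  [seen]
{p,r,t} --2--> {p,q,r,s,t}  [seen]
Reachable DFA states: {p,r}, {p,q,r,t}, {p,q,r,s,t}, {p,r,t}.
{p,q,r,t} is among them.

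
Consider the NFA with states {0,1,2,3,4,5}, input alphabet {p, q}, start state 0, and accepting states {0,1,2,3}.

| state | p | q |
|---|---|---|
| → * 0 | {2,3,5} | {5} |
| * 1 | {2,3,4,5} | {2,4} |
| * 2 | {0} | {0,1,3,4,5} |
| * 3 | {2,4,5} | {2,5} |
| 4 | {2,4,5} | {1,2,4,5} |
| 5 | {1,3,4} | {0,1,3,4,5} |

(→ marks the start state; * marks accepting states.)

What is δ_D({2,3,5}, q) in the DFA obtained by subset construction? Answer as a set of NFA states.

{0,1,2,3,4,5}

δ(2,q) = {0,1,3,4,5}; δ(3,q) = {2,5}; δ(5,q) = {0,1,3,4,5}.
Union: {0,1,2,3,4,5}.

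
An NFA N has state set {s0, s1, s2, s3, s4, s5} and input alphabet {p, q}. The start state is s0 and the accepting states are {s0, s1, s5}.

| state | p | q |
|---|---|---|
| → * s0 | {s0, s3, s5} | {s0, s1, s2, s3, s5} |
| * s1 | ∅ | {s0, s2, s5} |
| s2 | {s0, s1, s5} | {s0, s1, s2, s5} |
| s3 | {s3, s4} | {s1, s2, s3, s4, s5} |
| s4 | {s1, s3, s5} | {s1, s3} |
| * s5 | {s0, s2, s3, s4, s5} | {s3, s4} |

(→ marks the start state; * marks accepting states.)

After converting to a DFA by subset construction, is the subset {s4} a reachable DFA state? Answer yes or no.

no

Start state of the DFA: {s0}.
{s0} --p--> {s0, s3, s5}  [new]
{s0} --q--> {s0, s1, s2, s3, s5}  [new]
{s0, s3, s5} --p--> {s0, s2, s3, s4, s5}  [new]
{s0, s3, s5} --q--> {s0, s1, s2, s3, s4, s5}  [new]
{s0, s1, s2, s3, s5} --p--> {s0, s1, s2, s3, s4, s5}  [seen]
{s0, s1, s2, s3, s5} --q--> {s0, s1, s2, s3, s4, s5}  [seen]
{s0, s2, s3, s4, s5} --p--> {s0, s1, s2, s3, s4, s5}  [seen]
{s0, s2, s3, s4, s5} --q--> {s0, s1, s2, s3, s4, s5}  [seen]
{s0, s1, s2, s3, s4, s5} --p--> {s0, s1, s2, s3, s4, s5}  [seen]
{s0, s1, s2, s3, s4, s5} --q--> {s0, s1, s2, s3, s4, s5}  [seen]
Reachable DFA states: {s0}, {s0, s3, s5}, {s0, s1, s2, s3, s5}, {s0, s2, s3, s4, s5}, {s0, s1, s2, s3, s4, s5}.
{s4} is not among them.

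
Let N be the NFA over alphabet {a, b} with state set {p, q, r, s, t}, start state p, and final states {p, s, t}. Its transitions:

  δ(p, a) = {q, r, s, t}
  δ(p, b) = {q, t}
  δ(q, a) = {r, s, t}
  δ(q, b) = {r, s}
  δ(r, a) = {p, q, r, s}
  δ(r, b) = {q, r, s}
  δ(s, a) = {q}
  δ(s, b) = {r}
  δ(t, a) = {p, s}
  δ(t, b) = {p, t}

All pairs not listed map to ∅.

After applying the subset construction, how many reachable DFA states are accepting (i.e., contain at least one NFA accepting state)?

5

Start state of the DFA: {p}.
{p} --a--> {q, r, s, t}  [new]
{p} --b--> {q, t}  [new]
{q, r, s, t} --a--> {p, q, r, s, t}  [new]
{q, r, s, t} --b--> {p, q, r, s, t}  [seen]
{q, t} --a--> {p, r, s, t}  [new]
{q, t} --b--> {p, r, s, t}  [seen]
{p, q, r, s, t} --a--> {p, q, r, s, t}  [seen]
{p, q, r, s, t} --b--> {p, q, r, s, t}  [seen]
{p, r, s, t} --a--> {p, q, r, s, t}  [seen]
{p, r, s, t} --b--> {p, q, r, s, t}  [seen]
Reachable DFA states: {p}, {q, r, s, t}, {q, t}, {p, q, r, s, t}, {p, r, s, t}.
Accepting DFA states (contain an NFA accepting state): {p}, {q, r, s, t}, {q, t}, {p, q, r, s, t}, {p, r, s, t}.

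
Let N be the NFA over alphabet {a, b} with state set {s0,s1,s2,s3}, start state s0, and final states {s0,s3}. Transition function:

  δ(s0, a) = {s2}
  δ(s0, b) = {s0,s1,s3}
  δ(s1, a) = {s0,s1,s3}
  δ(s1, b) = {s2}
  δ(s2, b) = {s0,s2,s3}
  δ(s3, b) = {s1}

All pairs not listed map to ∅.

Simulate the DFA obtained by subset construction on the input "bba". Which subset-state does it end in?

Start: {s0}.
δ(s0,b) = {s0,s1,s3}.
Union: {s0,s1,s3}.
After b: {s0,s1,s3}.
δ(s0,b) = {s0,s1,s3}; δ(s1,b) = {s2}; δ(s3,b) = {s1}.
Union: {s0,s1,s2,s3}.
After b: {s0,s1,s2,s3}.
δ(s0,a) = {s2}; δ(s1,a) = {s0,s1,s3}; δ(s2,a) = ∅; δ(s3,a) = ∅.
Union: {s0,s1,s2,s3}.
After a: {s0,s1,s2,s3}.

{s0,s1,s2,s3}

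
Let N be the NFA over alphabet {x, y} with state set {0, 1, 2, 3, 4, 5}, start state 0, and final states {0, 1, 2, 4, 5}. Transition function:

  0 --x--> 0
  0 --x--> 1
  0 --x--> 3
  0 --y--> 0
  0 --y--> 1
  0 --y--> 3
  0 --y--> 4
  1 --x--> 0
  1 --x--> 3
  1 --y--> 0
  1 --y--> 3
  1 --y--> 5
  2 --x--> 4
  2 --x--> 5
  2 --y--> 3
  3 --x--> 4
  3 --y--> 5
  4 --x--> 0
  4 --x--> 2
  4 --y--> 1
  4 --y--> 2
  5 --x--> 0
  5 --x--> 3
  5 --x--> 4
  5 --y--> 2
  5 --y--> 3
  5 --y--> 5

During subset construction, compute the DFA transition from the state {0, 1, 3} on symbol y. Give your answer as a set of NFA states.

δ(0,y) = {0, 1, 3, 4}; δ(1,y) = {0, 3, 5}; δ(3,y) = {5}.
Union: {0, 1, 3, 4, 5}.

{0, 1, 3, 4, 5}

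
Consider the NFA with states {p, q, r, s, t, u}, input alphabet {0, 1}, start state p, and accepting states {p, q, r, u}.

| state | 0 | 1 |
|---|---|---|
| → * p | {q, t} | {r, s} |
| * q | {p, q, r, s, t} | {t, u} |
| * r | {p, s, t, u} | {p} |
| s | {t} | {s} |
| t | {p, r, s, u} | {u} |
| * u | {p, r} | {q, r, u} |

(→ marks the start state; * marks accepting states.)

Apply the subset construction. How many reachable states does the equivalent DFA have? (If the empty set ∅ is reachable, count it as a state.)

12

Start state of the DFA: {p}.
{p} --0--> {q, t}  [new]
{p} --1--> {r, s}  [new]
{q, t} --0--> {p, q, r, s, t, u}  [new]
{q, t} --1--> {t, u}  [new]
{r, s} --0--> {p, s, t, u}  [new]
{r, s} --1--> {p, s}  [new]
{p, q, r, s, t, u} --0--> {p, q, r, s, t, u}  [seen]
{p, q, r, s, t, u} --1--> {p, q, r, s, t, u}  [seen]
{t, u} --0--> {p, r, s, u}  [new]
{t, u} --1--> {q, r, u}  [new]
{p, s, t, u} --0--> {p, q, r, s, t, u}  [seen]
{p, s, t, u} --1--> {q, r, s, u}  [new]
{p, s} --0--> {q, t}  [seen]
{p, s} --1--> {r, s}  [seen]
{p, r, s, u} --0--> {p, q, r, s, t, u}  [seen]
{p, r, s, u} --1--> {p, q, r, s, u}  [new]
{q, r, u} --0--> {p, q, r, s, t, u}  [seen]
{q, r, u} --1--> {p, q, r, t, u}  [new]
{q, r, s, u} --0--> {p, q, r, s, t, u}  [seen]
{q, r, s, u} --1--> {p, q, r, s, t, u}  [seen]
{p, q, r, s, u} --0--> {p, q, r, s, t, u}  [seen]
{p, q, r, s, u} --1--> {p, q, r, s, t, u}  [seen]
{p, q, r, t, u} --0--> {p, q, r, s, t, u}  [seen]
{p, q, r, t, u} --1--> {p, q, r, s, t, u}  [seen]
Reachable DFA states: {p}, {q, t}, {r, s}, {p, q, r, s, t, u}, {t, u}, {p, s, t, u}, {p, s}, {p, r, s, u}, {q, r, u}, {q, r, s, u}, {p, q, r, s, u}, {p, q, r, t, u}.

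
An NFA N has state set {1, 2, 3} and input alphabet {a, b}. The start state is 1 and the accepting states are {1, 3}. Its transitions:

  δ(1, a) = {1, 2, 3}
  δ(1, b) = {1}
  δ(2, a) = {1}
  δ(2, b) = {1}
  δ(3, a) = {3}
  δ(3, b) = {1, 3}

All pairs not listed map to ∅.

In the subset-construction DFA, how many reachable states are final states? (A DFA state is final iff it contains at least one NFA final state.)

Start state of the DFA: {1}.
{1} --a--> {1, 2, 3}  [new]
{1} --b--> {1}  [seen]
{1, 2, 3} --a--> {1, 2, 3}  [seen]
{1, 2, 3} --b--> {1, 3}  [new]
{1, 3} --a--> {1, 2, 3}  [seen]
{1, 3} --b--> {1, 3}  [seen]
Reachable DFA states: {1}, {1, 2, 3}, {1, 3}.
Accepting DFA states (contain an NFA accepting state): {1}, {1, 2, 3}, {1, 3}.

3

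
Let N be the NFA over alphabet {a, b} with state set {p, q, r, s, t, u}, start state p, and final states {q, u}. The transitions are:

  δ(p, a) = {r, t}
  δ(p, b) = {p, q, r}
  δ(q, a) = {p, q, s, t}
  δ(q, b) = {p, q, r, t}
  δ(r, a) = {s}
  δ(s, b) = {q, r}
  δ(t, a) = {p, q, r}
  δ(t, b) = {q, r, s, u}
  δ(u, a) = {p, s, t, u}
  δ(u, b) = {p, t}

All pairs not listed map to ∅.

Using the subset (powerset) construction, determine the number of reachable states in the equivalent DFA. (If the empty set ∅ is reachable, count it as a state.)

Start state of the DFA: {p}.
{p} --a--> {r, t}  [new]
{p} --b--> {p, q, r}  [new]
{r, t} --a--> {p, q, r, s}  [new]
{r, t} --b--> {q, r, s, u}  [new]
{p, q, r} --a--> {p, q, r, s, t}  [new]
{p, q, r} --b--> {p, q, r, t}  [new]
{p, q, r, s} --a--> {p, q, r, s, t}  [seen]
{p, q, r, s} --b--> {p, q, r, t}  [seen]
{q, r, s, u} --a--> {p, q, s, t, u}  [new]
{q, r, s, u} --b--> {p, q, r, t}  [seen]
{p, q, r, s, t} --a--> {p, q, r, s, t}  [seen]
{p, q, r, s, t} --b--> {p, q, r, s, t, u}  [new]
{p, q, r, t} --a--> {p, q, r, s, t}  [seen]
{p, q, r, t} --b--> {p, q, r, s, t, u}  [seen]
{p, q, s, t, u} --a--> {p, q, r, s, t, u}  [seen]
{p, q, s, t, u} --b--> {p, q, r, s, t, u}  [seen]
{p, q, r, s, t, u} --a--> {p, q, r, s, t, u}  [seen]
{p, q, r, s, t, u} --b--> {p, q, r, s, t, u}  [seen]
Reachable DFA states: {p}, {r, t}, {p, q, r}, {p, q, r, s}, {q, r, s, u}, {p, q, r, s, t}, {p, q, r, t}, {p, q, s, t, u}, {p, q, r, s, t, u}.

9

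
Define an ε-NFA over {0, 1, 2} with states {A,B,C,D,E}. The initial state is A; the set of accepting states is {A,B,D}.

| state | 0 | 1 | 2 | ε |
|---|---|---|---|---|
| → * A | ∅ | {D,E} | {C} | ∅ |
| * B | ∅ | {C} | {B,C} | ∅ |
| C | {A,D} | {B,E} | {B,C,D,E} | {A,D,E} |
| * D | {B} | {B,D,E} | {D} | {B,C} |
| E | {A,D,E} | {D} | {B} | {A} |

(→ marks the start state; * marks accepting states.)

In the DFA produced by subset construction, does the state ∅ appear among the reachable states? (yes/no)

yes

Start state of the DFA: {A} (ε-closure of the NFA start).
{A} --0--> ∅  [new]
{A} --1--> {A,B,C,D,E}  [new]
{A} --2--> {A,B,C,D,E}  [seen]
∅ --0--> ∅  [seen]
∅ --1--> ∅  [seen]
∅ --2--> ∅  [seen]
{A,B,C,D,E} --0--> {A,B,C,D,E}  [seen]
{A,B,C,D,E} --1--> {A,B,C,D,E}  [seen]
{A,B,C,D,E} --2--> {A,B,C,D,E}  [seen]
Reachable DFA states: {A}, ∅, {A,B,C,D,E}.
∅ is among them.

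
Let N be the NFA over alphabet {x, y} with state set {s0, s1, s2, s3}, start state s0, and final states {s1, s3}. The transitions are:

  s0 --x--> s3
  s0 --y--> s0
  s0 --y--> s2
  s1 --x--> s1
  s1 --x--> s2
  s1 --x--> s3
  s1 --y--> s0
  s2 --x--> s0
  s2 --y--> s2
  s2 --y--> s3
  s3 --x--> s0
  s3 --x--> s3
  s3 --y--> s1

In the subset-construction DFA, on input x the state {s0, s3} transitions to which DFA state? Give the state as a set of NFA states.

δ(s0,x) = {s3}; δ(s3,x) = {s0, s3}.
Union: {s0, s3}.

{s0, s3}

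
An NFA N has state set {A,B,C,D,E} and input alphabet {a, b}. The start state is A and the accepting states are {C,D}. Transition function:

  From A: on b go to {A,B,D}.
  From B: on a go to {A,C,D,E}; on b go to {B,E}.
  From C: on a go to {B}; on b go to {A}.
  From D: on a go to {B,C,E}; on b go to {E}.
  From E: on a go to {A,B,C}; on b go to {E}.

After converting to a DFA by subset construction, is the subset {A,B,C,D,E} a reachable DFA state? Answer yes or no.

Start state of the DFA: {A}.
{A} --a--> ∅  [new]
{A} --b--> {A,B,D}  [new]
∅ --a--> ∅  [seen]
∅ --b--> ∅  [seen]
{A,B,D} --a--> {A,B,C,D,E}  [new]
{A,B,D} --b--> {A,B,D,E}  [new]
{A,B,C,D,E} --a--> {A,B,C,D,E}  [seen]
{A,B,C,D,E} --b--> {A,B,D,E}  [seen]
{A,B,D,E} --a--> {A,B,C,D,E}  [seen]
{A,B,D,E} --b--> {A,B,D,E}  [seen]
Reachable DFA states: {A}, ∅, {A,B,D}, {A,B,C,D,E}, {A,B,D,E}.
{A,B,C,D,E} is among them.

yes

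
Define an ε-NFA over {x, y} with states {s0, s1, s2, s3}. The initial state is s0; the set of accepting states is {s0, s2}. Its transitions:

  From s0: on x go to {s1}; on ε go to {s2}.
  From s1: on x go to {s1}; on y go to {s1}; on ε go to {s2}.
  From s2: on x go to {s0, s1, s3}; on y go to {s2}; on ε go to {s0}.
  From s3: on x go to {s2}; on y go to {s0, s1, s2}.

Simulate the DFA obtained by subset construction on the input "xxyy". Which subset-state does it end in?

{s0, s1, s2}

Start: {s0, s2}.
δ(s0,x) = {s1}; δ(s2,x) = {s0, s1, s3}.
Union: {s0, s1, s3}.
ε-closure gives {s0, s1, s2, s3}.
After x: {s0, s1, s2, s3}.
δ(s0,x) = {s1}; δ(s1,x) = {s1}; δ(s2,x) = {s0, s1, s3}; δ(s3,x) = {s2}.
Union: {s0, s1, s2, s3}.
After x: {s0, s1, s2, s3}.
δ(s0,y) = ∅; δ(s1,y) = {s1}; δ(s2,y) = {s2}; δ(s3,y) = {s0, s1, s2}.
Union: {s0, s1, s2}.
After y: {s0, s1, s2}.
δ(s0,y) = ∅; δ(s1,y) = {s1}; δ(s2,y) = {s2}.
Union: {s1, s2}.
ε-closure gives {s0, s1, s2}.
After y: {s0, s1, s2}.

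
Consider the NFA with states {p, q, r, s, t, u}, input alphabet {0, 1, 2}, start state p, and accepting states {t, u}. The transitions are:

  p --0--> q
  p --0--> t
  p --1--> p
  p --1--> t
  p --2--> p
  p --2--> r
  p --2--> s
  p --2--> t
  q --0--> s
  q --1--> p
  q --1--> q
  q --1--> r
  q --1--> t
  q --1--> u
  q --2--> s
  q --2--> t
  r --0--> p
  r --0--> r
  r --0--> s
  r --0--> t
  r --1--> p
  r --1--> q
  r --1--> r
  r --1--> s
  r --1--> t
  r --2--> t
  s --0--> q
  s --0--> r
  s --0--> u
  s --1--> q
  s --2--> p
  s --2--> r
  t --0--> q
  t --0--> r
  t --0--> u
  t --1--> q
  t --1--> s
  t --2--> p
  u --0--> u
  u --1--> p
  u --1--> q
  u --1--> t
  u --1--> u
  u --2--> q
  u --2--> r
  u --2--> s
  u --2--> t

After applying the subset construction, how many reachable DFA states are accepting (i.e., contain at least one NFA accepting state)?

10

Start state of the DFA: {p}.
{p} --0--> {q, t}  [new]
{p} --1--> {p, t}  [new]
{p} --2--> {p, r, s, t}  [new]
{q, t} --0--> {q, r, s, u}  [new]
{q, t} --1--> {p, q, r, s, t, u}  [new]
{q, t} --2--> {p, s, t}  [new]
{p, t} --0--> {q, r, t, u}  [new]
{p, t} --1--> {p, q, s, t}  [new]
{p, t} --2--> {p, r, s, t}  [seen]
{p, r, s, t} --0--> {p, q, r, s, t, u}  [seen]
{p, r, s, t} --1--> {p, q, r, s, t}  [new]
{p, r, s, t} --2--> {p, r, s, t}  [seen]
{q, r, s, u} --0--> {p, q, r, s, t, u}  [seen]
{q, r, s, u} --1--> {p, q, r, s, t, u}  [seen]
{q, r, s, u} --2--> {p, q, r, s, t}  [seen]
{p, q, r, s, t, u} --0--> {p, q, r, s, t, u}  [seen]
{p, q, r, s, t, u} --1--> {p, q, r, s, t, u}  [seen]
{p, q, r, s, t, u} --2--> {p, q, r, s, t}  [seen]
{p, s, t} --0--> {q, r, t, u}  [seen]
{p, s, t} --1--> {p, q, s, t}  [seen]
{p, s, t} --2--> {p, r, s, t}  [seen]
{q, r, t, u} --0--> {p, q, r, s, t, u}  [seen]
{q, r, t, u} --1--> {p, q, r, s, t, u}  [seen]
{q, r, t, u} --2--> {p, q, r, s, t}  [seen]
{p, q, s, t} --0--> {q, r, s, t, u}  [new]
{p, q, s, t} --1--> {p, q, r, s, t, u}  [seen]
{p, q, s, t} --2--> {p, r, s, t}  [seen]
{p, q, r, s, t} --0--> {p, q, r, s, t, u}  [seen]
{p, q, r, s, t} --1--> {p, q, r, s, t, u}  [seen]
{p, q, r, s, t} --2--> {p, r, s, t}  [seen]
{q, r, s, t, u} --0--> {p, q, r, s, t, u}  [seen]
{q, r, s, t, u} --1--> {p, q, r, s, t, u}  [seen]
{q, r, s, t, u} --2--> {p, q, r, s, t}  [seen]
Reachable DFA states: {p}, {q, t}, {p, t}, {p, r, s, t}, {q, r, s, u}, {p, q, r, s, t, u}, {p, s, t}, {q, r, t, u}, {p, q, s, t}, {p, q, r, s, t}, {q, r, s, t, u}.
Accepting DFA states (contain an NFA accepting state): {q, t}, {p, t}, {p, r, s, t}, {q, r, s, u}, {p, q, r, s, t, u}, {p, s, t}, {q, r, t, u}, {p, q, s, t}, {p, q, r, s, t}, {q, r, s, t, u}.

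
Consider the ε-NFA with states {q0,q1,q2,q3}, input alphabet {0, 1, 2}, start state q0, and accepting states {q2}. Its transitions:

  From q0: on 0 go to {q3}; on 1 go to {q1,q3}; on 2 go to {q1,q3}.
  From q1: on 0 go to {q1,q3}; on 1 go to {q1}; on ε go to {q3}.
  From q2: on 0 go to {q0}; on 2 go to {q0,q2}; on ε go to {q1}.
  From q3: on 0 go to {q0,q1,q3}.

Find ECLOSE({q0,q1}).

Begin with {q0,q1}.
q1 →ε {q3}; add q3.
ε-closure = {q0,q1,q3}.

{q0,q1,q3}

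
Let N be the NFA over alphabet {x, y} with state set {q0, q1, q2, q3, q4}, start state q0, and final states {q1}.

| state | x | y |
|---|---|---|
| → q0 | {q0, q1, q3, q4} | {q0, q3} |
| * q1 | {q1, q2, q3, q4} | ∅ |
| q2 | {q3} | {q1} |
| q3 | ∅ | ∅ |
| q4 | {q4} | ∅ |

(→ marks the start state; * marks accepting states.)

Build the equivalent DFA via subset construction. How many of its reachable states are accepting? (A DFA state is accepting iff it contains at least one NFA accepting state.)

3

Start state of the DFA: {q0}.
{q0} --x--> {q0, q1, q3, q4}  [new]
{q0} --y--> {q0, q3}  [new]
{q0, q1, q3, q4} --x--> {q0, q1, q2, q3, q4}  [new]
{q0, q1, q3, q4} --y--> {q0, q3}  [seen]
{q0, q3} --x--> {q0, q1, q3, q4}  [seen]
{q0, q3} --y--> {q0, q3}  [seen]
{q0, q1, q2, q3, q4} --x--> {q0, q1, q2, q3, q4}  [seen]
{q0, q1, q2, q3, q4} --y--> {q0, q1, q3}  [new]
{q0, q1, q3} --x--> {q0, q1, q2, q3, q4}  [seen]
{q0, q1, q3} --y--> {q0, q3}  [seen]
Reachable DFA states: {q0}, {q0, q1, q3, q4}, {q0, q3}, {q0, q1, q2, q3, q4}, {q0, q1, q3}.
Accepting DFA states (contain an NFA accepting state): {q0, q1, q3, q4}, {q0, q1, q2, q3, q4}, {q0, q1, q3}.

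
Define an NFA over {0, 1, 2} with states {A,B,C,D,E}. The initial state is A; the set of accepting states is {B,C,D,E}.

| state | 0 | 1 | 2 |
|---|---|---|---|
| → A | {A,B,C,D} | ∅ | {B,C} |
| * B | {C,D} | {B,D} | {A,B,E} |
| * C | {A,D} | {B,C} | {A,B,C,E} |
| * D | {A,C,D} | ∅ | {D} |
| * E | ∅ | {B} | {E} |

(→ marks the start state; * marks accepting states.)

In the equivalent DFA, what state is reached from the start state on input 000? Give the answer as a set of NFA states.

Start: {A}.
δ(A,0) = {A,B,C,D}.
Union: {A,B,C,D}.
After 0: {A,B,C,D}.
δ(A,0) = {A,B,C,D}; δ(B,0) = {C,D}; δ(C,0) = {A,D}; δ(D,0) = {A,C,D}.
Union: {A,B,C,D}.
After 0: {A,B,C,D}.
δ(A,0) = {A,B,C,D}; δ(B,0) = {C,D}; δ(C,0) = {A,D}; δ(D,0) = {A,C,D}.
Union: {A,B,C,D}.
After 0: {A,B,C,D}.

{A,B,C,D}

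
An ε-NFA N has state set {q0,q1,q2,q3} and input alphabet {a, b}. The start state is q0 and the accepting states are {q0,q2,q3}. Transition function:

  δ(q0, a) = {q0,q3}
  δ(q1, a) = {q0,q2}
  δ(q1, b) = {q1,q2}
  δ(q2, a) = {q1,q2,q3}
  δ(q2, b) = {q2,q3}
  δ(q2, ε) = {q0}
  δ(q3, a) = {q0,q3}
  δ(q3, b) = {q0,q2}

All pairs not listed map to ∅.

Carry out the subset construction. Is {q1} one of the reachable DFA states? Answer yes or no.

no

Start state of the DFA: {q0} (ε-closure of the NFA start).
{q0} --a--> {q0,q3}  [new]
{q0} --b--> ∅  [new]
{q0,q3} --a--> {q0,q3}  [seen]
{q0,q3} --b--> {q0,q2}  [new]
∅ --a--> ∅  [seen]
∅ --b--> ∅  [seen]
{q0,q2} --a--> {q0,q1,q2,q3}  [new]
{q0,q2} --b--> {q0,q2,q3}  [new]
{q0,q1,q2,q3} --a--> {q0,q1,q2,q3}  [seen]
{q0,q1,q2,q3} --b--> {q0,q1,q2,q3}  [seen]
{q0,q2,q3} --a--> {q0,q1,q2,q3}  [seen]
{q0,q2,q3} --b--> {q0,q2,q3}  [seen]
Reachable DFA states: {q0}, {q0,q3}, ∅, {q0,q2}, {q0,q1,q2,q3}, {q0,q2,q3}.
{q1} is not among them.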